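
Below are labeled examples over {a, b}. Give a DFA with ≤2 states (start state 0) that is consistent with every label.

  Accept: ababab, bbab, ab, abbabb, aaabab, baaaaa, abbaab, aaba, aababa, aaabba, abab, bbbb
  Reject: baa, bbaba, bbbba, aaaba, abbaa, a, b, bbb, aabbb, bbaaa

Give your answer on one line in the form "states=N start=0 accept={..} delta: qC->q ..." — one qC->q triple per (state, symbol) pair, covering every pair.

Grow the machine one transition at a time. Run the examples from 0; the earliest place one falls off (shortest prefix, ties alphabetical) gets sent to the lowest-numbered state that keeps every Accept/Reject pair distinguishable — a pair clashes when both reach the same state with identical unread suffix — and to a fresh state only if none does.
a: 0a undefined. 0a->0: no, ab/b meet in 0 with "b" left. Open state 1: 0a->1.
b: 0b undefined. 0b->0: no, bbbb/b meet in 0. 0b->1: ok.
aa: 1a undefined. 1a->0: ok.
ab: 1b undefined. 1b->0: ok.
All examples now run through 2 states with every (state, symbol) defined. Accept strings end in {0}, Reject strings end in {1}; accept={0}.

states=2 start=0 accept={0} delta: 0a->1 0b->1 1a->0 1b->0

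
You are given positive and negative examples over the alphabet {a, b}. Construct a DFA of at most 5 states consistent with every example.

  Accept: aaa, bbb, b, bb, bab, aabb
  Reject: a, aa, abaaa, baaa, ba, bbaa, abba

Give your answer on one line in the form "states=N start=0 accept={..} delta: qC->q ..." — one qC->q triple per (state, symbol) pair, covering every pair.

Grow the machine one transition at a time. Run the examples from 0; the earliest place one falls off (shortest prefix, ties alphabetical) gets sent to the lowest-numbered state that keeps every Accept/Reject pair distinguishable — a pair clashes when both reach the same state with identical unread suffix — and to a fresh state only if none does.
a: 0a undefined. 0a->0: no, aaa/a meet in 0. Open state 1: 0a->1.
b: 0b undefined. 0b->0: no, aaa/baaa meet in 1 with "aa" left. 0b->1: no, b/a meet in 1. Open state 2: 0b->2.
aa: 1a undefined. 1a->0: no, aaa/a meet in 1. 1a->1: no, aaa/a meet in 1. 1a->2: no, aaa/ba meet in 2 with "a" left. Open state 3: 1a->3.
ab: 1b undefined. 1b->0: no, aaa/abaaa meet in 3 with "a" left. 1b->1: ok.
ba: 2a undefined. 2a->0: ok.
bb: 2b undefined. 2b->0: no, bb/ba meet in 0. 2b->1: no, aaa/bbaa meet in 3 with "a" left. 2b->2: ok.
aaa: 3a undefined. 3a->0: no, aaa/ba meet in 0. 3a->1: no, aaa/a meet in 1. 3a->2: ok.
aab: 3b undefined. 3b->0: ok.
All examples now run through 4 states with every (state, symbol) defined. Accept strings end in {2}, Reject strings end in {0,1,3}; accept={2}.

states=4 start=0 accept={2} delta: 0a->1 0b->2 1a->3 1b->1 2a->0 2b->2 3a->2 3b->0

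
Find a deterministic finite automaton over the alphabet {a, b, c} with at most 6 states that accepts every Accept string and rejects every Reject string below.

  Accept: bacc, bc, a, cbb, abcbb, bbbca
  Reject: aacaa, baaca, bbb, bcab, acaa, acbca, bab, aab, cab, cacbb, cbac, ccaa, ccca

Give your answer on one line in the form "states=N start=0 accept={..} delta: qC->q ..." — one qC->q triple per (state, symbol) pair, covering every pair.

states=5 start=0 accept={0,4} delta: 0a->0 0b->1 0c->2 1a->0 1b->0 1c->0 2a->2 2b->3 2c->4 3a->0 3b->0 3c->2 4a->2 4b->0 4c->2

Grow the machine one transition at a time. Run the examples from 0; the earliest place one falls off (shortest prefix, ties alphabetical) gets sent to the lowest-numbered state that keeps every Accept/Reject pair distinguishable — a pair clashes when both reach the same state with identical unread suffix — and to a fresh state only if none does.
a: 0a undefined. 0a->0: ok.
b: 0b undefined. 0b->0: no, a/bbb meet in 0. Open state 1: 0b->1.
c: 0c undefined. 0c->0: no, a/aacaa meet in 0. 0c->1: no, cbb/bbb meet in 1 with "bb" left. Open state 2: 0c->2.
ba: 1a undefined. 1a->0: ok.
bb: 1b undefined. 1b->0: ok.
bc: 1c undefined. 1c->0: ok.
ca: 2a undefined. 2a->0: no, bc/aacaa meet in 0. 2a->1: no, bc/aacaa meet in 0. 2a->2: ok.
cb: 2b undefined. 2b->0: no, bc/cab meet in 0. 2b->1: no, bc/acbca meet in 0. 2b->2: no, bacc/cbac meet in 2 with "c" left. Open state 3: 2b->3.
cc: 2c undefined. 2c->0: no, bacc/cacbb meet in 0. 2c->1: no, bacc/bbb meet in 1. 2c->2: no, bacc/aacaa meet in 2. 2c->3: no, bacc/cab meet in 3. Open state 4: 2c->4.
cba: 3a undefined. 3a->0: ok.
cbb: 3b undefined. 3b->0: ok.
cca: 4a undefined. 4a->0: no, bc/ccaa meet in 0. 4a->1: no, bc/ccaa meet in 0. 4a->2: ok.
ccc: 4c undefined. 4c->0: no, bc/ccca meet in 0. 4c->1: no, bc/ccca meet in 0. 4c->2: ok.
acbc: 3c undefined. 3c->0: no, bc/acbca meet in 0. 3c->1: no, bc/acbca meet in 0. 3c->2: ok.
cacb: 4b undefined. 4b->0: ok.
All examples now run through 5 states with every (state, symbol) defined. Accept strings end in {0,4}, Reject strings end in {1,2,3}; accept={0,4}.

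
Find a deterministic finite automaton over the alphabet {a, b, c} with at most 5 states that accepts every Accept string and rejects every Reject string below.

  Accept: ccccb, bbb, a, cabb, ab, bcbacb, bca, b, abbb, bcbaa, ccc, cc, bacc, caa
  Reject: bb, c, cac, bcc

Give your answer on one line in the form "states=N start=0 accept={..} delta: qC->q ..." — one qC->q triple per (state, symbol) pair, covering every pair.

Grow the machine one transition at a time. Run the examples from 0; the earliest place one falls off (shortest prefix, ties alphabetical) gets sent to the lowest-numbered state that keeps every Accept/Reject pair distinguishable — a pair clashes when both reach the same state with identical unread suffix — and to a fresh state only if none does.
a: 0a undefined. 0a->0: ok.
b: 0b undefined. 0b->0: no, bbb/bb meet in 0. Open state 1: 0b->1.
c: 0c undefined. 0c->0: no, a/c meet in 0. 0c->1: no, ab/c meet in 1. Open state 2: 0c->2.
ba: 1a undefined. 1a->0: ok.
bb: 1b undefined. 1b->0: no, a/bb meet in 0. 1b->1: no, bbb/bb meet in 1. 1b->2: ok.
bc: 1c undefined. 1c->0: ok.
ca: 2a undefined. 2a->0: no, cabb/bb meet in 2. 2a->1: no, a/cac meet in 0. 2a->2: no, cc/cac meet in 2 with "c" left. Open state 3: 2a->3.
cc: 2c undefined. 2c->0: no, ccc/bb meet in 2. 2c->1: ok.
bbb: 2b undefined. 2b->0: ok.
caa: 3a undefined. 3a->0: ok.
cab: 3b undefined. 3b->0: ok.
cac: 3c undefined. 3c->0: no, ccccb/cac meet in 0. 3c->1: no, cabb/cac meet in 1. 3c->2: ok.
All examples now run through 4 states with every (state, symbol) defined. Accept strings end in {0,1}, Reject strings end in {2}; accept={0,1}.

states=4 start=0 accept={0,1} delta: 0a->0 0b->1 0c->2 1a->0 1b->2 1c->0 2a->3 2b->0 2c->1 3a->0 3b->0 3c->2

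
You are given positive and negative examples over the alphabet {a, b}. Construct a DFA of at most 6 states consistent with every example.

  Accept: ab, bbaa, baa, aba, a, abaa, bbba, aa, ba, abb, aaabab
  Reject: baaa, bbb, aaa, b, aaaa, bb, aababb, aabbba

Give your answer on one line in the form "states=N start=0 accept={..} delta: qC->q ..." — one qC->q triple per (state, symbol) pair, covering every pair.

states=5 start=0 accept={1,2,3} delta: 0a->1 0b->0 1a->2 1b->3 2a->4 2b->2 3a->1 3b->1 4a->0 4b->0

Fold the examples into a partial DFA from state 0: repeatedly fix the first undefined (state, symbol) met by the shortest-then-alphabetical prefix, trying targets in increasing order and rejecting any under which an Accept and a Reject string meet in one state with the same remainder; add a state when all current targets are rejected. Accepting states are where Accept strings end.
a: 0a undefined. 0a->0: no, ab/b meet in 0 with "b" left. Open state 1: 0a->1.
b: 0b undefined. 0b->0: ok.
aa: 1a undefined. 1a->0: no, bbaa/bbb meet in 0. 1a->1: no, bbaa/baaa meet in 1. Open state 2: 1a->2.
ab: 1b undefined. 1b->0: no, ab/bbb meet in 0. 1b->1: no, abaa/baaa meet in 2 with "a" left. 1b->2: no, aba/baaa meet in 2 with "a" left. Open state 3: 1b->3.
aaa: 2a undefined. 2a->0: no, a/aaaa meet in 1. 2a->1: no, bbaa/aaaa meet in 2. 2a->2: no, bbaa/baaa meet in 2. 2a->3: no, ab/baaa meet in 3. Open state 4: 2a->4.
aab: 2b undefined. 2b->0: no, a/aabbba meet in 1. 2b->1: no, ab/aababb meet in 3. 2b->2: ok.
aba: 3a undefined. 3a->0: no, aba/bbb meet in 0. 3a->1: ok.
abb: 3b undefined. 3b->0: no, abb/bbb meet in 0. 3b->1: ok.
aaaa: 4a undefined. 4a->0: ok.
aaab: 4b undefined. 4b->0: ok.
All examples now run through 5 states with every (state, symbol) defined. Accept strings end in {1,2,3}, Reject strings end in {0,4}; accept={1,2,3}.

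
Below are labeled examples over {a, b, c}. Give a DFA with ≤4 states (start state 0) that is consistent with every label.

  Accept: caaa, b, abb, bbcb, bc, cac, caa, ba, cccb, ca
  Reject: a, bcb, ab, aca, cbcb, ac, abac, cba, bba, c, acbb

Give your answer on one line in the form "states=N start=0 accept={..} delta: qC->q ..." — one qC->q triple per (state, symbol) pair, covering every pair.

states=4 start=0 accept={2} delta: 0a->1 0b->2 0c->1 1a->2 1b->0 1c->3 2a->2 2b->3 2c->2 3a->0 3b->1 3c->0

Grow the machine one transition at a time. Run the examples from 0; the earliest place one falls off (shortest prefix, ties alphabetical) gets sent to the lowest-numbered state that keeps every Accept/Reject pair distinguishable — a pair clashes when both reach the same state with identical unread suffix — and to a fresh state only if none does.
a: 0a undefined. 0a->0: no, b/ab meet in 0 with "b" left. Open state 1: 0a->1.
b: 0b undefined. 0b->0: no, bbcb/bcb meet in 0 with "cb" left. 0b->1: no, b/a meet in 1. Open state 2: 0b->2.
c: 0c undefined. 0c->0: no, cac/ac meet in 1 with "c" left. 0c->1: ok.
ab: 1b undefined. 1b->0: ok.
ac: 1c undefined. 1c->0: no, cccb/ab meet in 0. 1c->1: no, b/acbb meet in 2. 1c->2: no, b/ac meet in 2. Open state 3: 1c->3.
ba: 2a undefined. 2a->0: no, ba/ab meet in 0. 2a->1: no, ba/a meet in 1. 2a->2: ok.
bb: 2b undefined. 2b->0: no, bbcb/ab meet in 0. 2b->1: no, ca/bba meet in 1 with "a" left. 2b->2: no, b/bba meet in 2. 2b->3: ok.
bc: 2c undefined. 2c->0: no, b/bcb meet in 2. 2c->1: no, bc/a meet in 1. 2c->2: ok.
ca: 1a undefined. 1a->0: no, caaa/ab meet in 0. 1a->1: no, caaa/a meet in 1. 1a->2: ok.
aca: 3a undefined. 3a->0: ok.
acb: 3b undefined. 3b->0: no, caaa/acbb meet in 2. 3b->1: ok.
bbc: 3c undefined. 3c->0: ok.
All examples now run through 4 states with every (state, symbol) defined. Accept strings end in {2}, Reject strings end in {0,1,3}; accept={2}.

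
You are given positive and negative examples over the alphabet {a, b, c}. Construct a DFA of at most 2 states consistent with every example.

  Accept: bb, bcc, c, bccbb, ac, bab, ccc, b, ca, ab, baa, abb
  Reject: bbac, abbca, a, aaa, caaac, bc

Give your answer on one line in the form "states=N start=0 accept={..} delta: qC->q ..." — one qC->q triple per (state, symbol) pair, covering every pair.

states=2 start=0 accept={1} delta: 0a->0 0b->1 0c->1 1a->1 1b->1 1c->0

State merging on the prefix tree: take the shortest (then alphabetical) example prefix whose next move is undefined and point that move at state 0, else 1, else 2, ...; a target is out if some Accept/Reject pair would then sit in one state with the same input left (inseparable). If every existing state is out, open a new one.
a: 0a undefined. 0a->0: ok.
b: 0b undefined. 0b->0: no, bb/a meet in 0. Open state 1: 0b->1.
c: 0c undefined. 0c->0: no, c/a meet in 0. 0c->1: ok.
ba: 1a undefined. 1a->0: no, c/caaac meet in 1. 1a->1: ok.
bb: 1b undefined. 1b->0: no, bb/a meet in 0. 1b->1: ok.
bc: 1c undefined. 1c->0: ok.
All examples now run through 2 states with every (state, symbol) defined. Accept strings end in {1}, Reject strings end in {0}; accept={1}.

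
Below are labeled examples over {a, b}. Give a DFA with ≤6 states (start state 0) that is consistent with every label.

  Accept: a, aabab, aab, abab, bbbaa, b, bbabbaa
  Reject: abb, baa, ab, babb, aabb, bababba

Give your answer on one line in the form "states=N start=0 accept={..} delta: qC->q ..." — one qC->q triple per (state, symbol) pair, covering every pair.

Grow the machine one transition at a time. Run the examples from 0; the earliest place one falls off (shortest prefix, ties alphabetical) gets sent to the lowest-numbered state that keeps every Accept/Reject pair distinguishable — a pair clashes when both reach the same state with identical unread suffix — and to a fresh state only if none does.
a: 0a undefined. 0a->0: no, aab/ab meet in 0 with "b" left. Open state 1: 0a->1.
b: 0b undefined. 0b->0: no, bbbaa/baa meet in 1 with "a" left. 0b->1: ok.
aa: 1a undefined. 1a->0: no, a/baa meet in 1. 1a->1: no, a/baa meet in 1. Open state 2: 1a->2.
ab: 1b undefined. 1b->0: no, a/abb meet in 1. 1b->1: no, a/abb meet in 1. 1b->2: no, aab/abb meet in 2 with "b" left. Open state 3: 1b->3.
aab: 2b undefined. 2b->0: no, a/babb meet in 1. 2b->1: ok.
aba: 3a undefined. 3a->0: ok.
abb: 3b undefined. 3b->0: ok.
baa: 2a undefined. 2a->0: ok.
All examples now run through 4 states with every (state, symbol) defined. Accept strings end in {1,2}, Reject strings end in {0,3}; accept={1,2}.

states=4 start=0 accept={1,2} delta: 0a->1 0b->1 1a->2 1b->3 2a->0 2b->1 3a->0 3b->0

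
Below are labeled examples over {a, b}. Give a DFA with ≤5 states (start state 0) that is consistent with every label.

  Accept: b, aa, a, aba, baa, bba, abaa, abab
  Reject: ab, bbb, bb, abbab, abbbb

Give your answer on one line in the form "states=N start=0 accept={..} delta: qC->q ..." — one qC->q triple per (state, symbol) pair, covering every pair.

Fold the examples into a partial DFA from state 0: repeatedly fix the first undefined (state, symbol) met by the shortest-then-alphabetical prefix, trying targets in increasing order and rejecting any under which an Accept and a Reject string meet in one state with the same remainder; add a state when all current targets are rejected. Accepting states are where Accept strings end.
a: 0a undefined. 0a->0: no, b/ab meet in 0 with "b" left. Open state 1: 0a->1.
b: 0b undefined. 0b->0: no, b/bbb meet in 0. 0b->1: ok.
aa: 1a undefined. 1a->0: ok.
ab: 1b undefined. 1b->0: no, b/bbb meet in 1. 1b->1: no, b/ab meet in 1. Open state 2: 1b->2.
aba: 2a undefined. 2a->0: ok.
abb: 2b undefined. 2b->0: no, aa/bbb meet in 0. 2b->1: no, b/bbb meet in 1. 2b->2: no, b/abbab meet in 1. Open state 3: 2b->3.
abba: 3a undefined. 3a->0: no, b/abbab meet in 1. 3a->1: ok.
abbb: 3b undefined. 3b->0: no, b/abbbb meet in 1. 3b->1: ok.
All examples now run through 4 states with every (state, symbol) defined. Accept strings end in {0,1}, Reject strings end in {2,3}; accept={0,1}.

states=4 start=0 accept={0,1} delta: 0a->1 0b->1 1a->0 1b->2 2a->0 2b->3 3a->1 3b->1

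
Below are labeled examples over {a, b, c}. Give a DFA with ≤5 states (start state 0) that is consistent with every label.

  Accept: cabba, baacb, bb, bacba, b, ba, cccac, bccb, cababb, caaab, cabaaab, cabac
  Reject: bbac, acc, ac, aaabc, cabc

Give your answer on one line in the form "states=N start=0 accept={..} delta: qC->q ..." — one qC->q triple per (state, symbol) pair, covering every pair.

states=5 start=0 accept={0,3,4} delta: 0a->0 0b->0 0c->1 1a->1 1b->3 1c->2 2a->4 2b->0 2c->2 3a->4 3b->0 3c->1 4a->0 4b->0 4c->0

State merging on the prefix tree: take the shortest (then alphabetical) example prefix whose next move is undefined and point that move at state 0, else 1, else 2, ...; a target is out if some Accept/Reject pair would then sit in one state with the same input left (inseparable). If every existing state is out, open a new one.
a: 0a undefined. 0a->0: ok.
b: 0b undefined. 0b->0: ok.
c: 0c undefined. 0c->0: no, cabba/bbac meet in 0. Open state 1: 0c->1.
ca: 1a undefined. 1a->0: no, cabac/bbac meet in 1. 1a->1: ok.
cc: 1c undefined. 1c->0: no, bb/acc meet in 0. 1c->1: no, cccac/bbac meet in 1. Open state 2: 1c->2.
cab: 1b undefined. 1b->0: no, cabac/bbac meet in 1. 1b->1: no, cabba/bbac meet in 1. 1b->2: no, baacb/acc meet in 2. Open state 3: 1b->3.
ccc: 2c undefined. 2c->0: no, cccac/bbac meet in 1. 2c->1: no, cccac/acc meet in 2. 2c->2: ok.
bccb: 2b undefined. 2b->0: ok.
caba: 3a undefined. 3a->0: no, cabac/bbac meet in 1. 3a->1: no, bacba/bbac meet in 1. 3a->2: no, bacba/acc meet in 2. 3a->3: no, cabac/cabc meet in 3 with "c" left. Open state 4: 3a->4.
cabb: 3b undefined. 3b->0: ok.
cabc: 3c undefined. 3c->0: no, cabba/cabc meet in 0. 3c->1: ok.
ccca: 2a undefined. 2a->0: no, cccac/bbac meet in 1. 2a->1: no, cccac/acc meet in 2. 2a->2: no, cccac/acc meet in 2. 2a->3: no, cccac/bbac meet in 1. 2a->4: ok.
cabaa: 4a undefined. 4a->0: ok.
cabab: 4b undefined. 4b->0: ok.
cabac: 4c undefined. 4c->0: ok.
All examples now run through 5 states with every (state, symbol) defined. Accept strings end in {0,3,4}, Reject strings end in {1,2}; accept={0,3,4}.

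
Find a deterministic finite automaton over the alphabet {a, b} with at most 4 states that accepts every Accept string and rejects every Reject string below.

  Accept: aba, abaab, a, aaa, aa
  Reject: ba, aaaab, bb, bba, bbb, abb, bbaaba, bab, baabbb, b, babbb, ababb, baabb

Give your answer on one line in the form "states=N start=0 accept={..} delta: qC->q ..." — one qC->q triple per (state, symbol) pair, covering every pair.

states=4 start=0 accept={0,1,3} delta: 0a->1 0b->2 1a->0 1b->3 2a->2 2b->2 3a->0 3b->2

Grow the machine one transition at a time. Run the examples from 0; the earliest place one falls off (shortest prefix, ties alphabetical) gets sent to the lowest-numbered state that keeps every Accept/Reject pair distinguishable — a pair clashes when both reach the same state with identical unread suffix — and to a fresh state only if none does.
a: 0a undefined. 0a->0: no, aba/ba meet in 0 with "ba" left. Open state 1: 0a->1.
b: 0b undefined. 0b->0: no, a/ba meet in 1. 0b->1: no, aba/bba meet in 1 with "ba" left. Open state 2: 0b->2.
aa: 1a undefined. 1a->0: ok.
ab: 1b undefined. 1b->0: no, abaab/aaaab meet in 2. 1b->1: no, abaab/abb meet in 1. 1b->2: no, aba/ba meet in 2 with "a" left. Open state 3: 1b->3.
ba: 2a undefined. 2a->0: no, aa/ba meet in 0. 2a->1: no, a/ba meet in 1. 2a->2: ok.
bb: 2b undefined. 2b->0: no, a/bba meet in 1. 2b->1: no, aba/bbaaba meet in 3 with "a" left. 2b->2: ok.
aba: 3a undefined. 3a->0: ok.
abb: 3b undefined. 3b->0: no, aba/abb meet in 0. 3b->1: no, a/abb meet in 1. 3b->2: ok.
All examples now run through 4 states with every (state, symbol) defined. Accept strings end in {0,1,3}, Reject strings end in {2}; accept={0,1,3}.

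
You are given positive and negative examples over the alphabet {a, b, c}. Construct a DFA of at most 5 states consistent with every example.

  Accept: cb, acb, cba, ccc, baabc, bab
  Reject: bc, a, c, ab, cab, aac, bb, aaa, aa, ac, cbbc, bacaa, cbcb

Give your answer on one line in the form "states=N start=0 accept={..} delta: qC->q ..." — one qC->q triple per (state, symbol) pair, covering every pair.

Fold the examples into a partial DFA from state 0: repeatedly fix the first undefined (state, symbol) met by the shortest-then-alphabetical prefix, trying targets in increasing order and rejecting any under which an Accept and a Reject string meet in one state with the same remainder; add a state when all current targets are rejected. Accepting states are where Accept strings end.
a: 0a undefined. 0a->0: ok.
b: 0b undefined. 0b->0: no, baabc/bc meet in 0 with "c" left. Open state 1: 0b->1.
c: 0c undefined. 0c->0: no, cb/ab meet in 1. 0c->1: no, cb/bb meet in 1 with "b" left. Open state 2: 0c->2.
ba: 1a undefined. 1a->0: no, baabc/bc meet in 1 with "c" left. 1a->1: no, bab/bb meet in 1 with "b" left. 1a->2: ok.
bb: 1b undefined. 1b->0: ok.
bc: 1c undefined. 1c->0: ok.
ca: 2a undefined. 2a->0: no, baabc/bc meet in 0. 2a->1: no, baabc/c meet in 2. 2a->2: no, cb/cab meet in 2 with "b" left. Open state 3: 2a->3.
cb: 2b undefined. 2b->0: no, cb/bc meet in 0. 2b->1: no, cb/ab meet in 1. 2b->2: no, cb/c meet in 2. 2b->3: no, baabc/cbbc meet in 3 with "bc" left. Open state 4: 2b->4.
cc: 2c undefined. 2c->0: no, ccc/c meet in 2. 2c->1: no, ccc/bc meet in 0. 2c->2: no, ccc/c meet in 2. 2c->3: ok.
cab: 3b undefined. 3b->0: no, baabc/c meet in 2. 3b->1: no, baabc/bc meet in 0. 3b->2: ok.
cba: 4a undefined. 4a->0: no, cba/bc meet in 0. 4a->1: no, cba/ab meet in 1. 4a->2: no, cba/c meet in 2. 4a->3: ok.
cbb: 4b undefined. 4b->0: ok.
cbc: 4c undefined. 4c->0: ok.
ccc: 3c undefined. 3c->0: no, ccc/bc meet in 0. 3c->1: no, ccc/ab meet in 1. 3c->2: no, ccc/c meet in 2. 3c->3: ok.
baca: 3a undefined. 3a->0: ok.
All examples now run through 5 states with every (state, symbol) defined. Accept strings end in {3,4}, Reject strings end in {0,1,2}; accept={3,4}.

states=5 start=0 accept={3,4} delta: 0a->0 0b->1 0c->2 1a->2 1b->0 1c->0 2a->3 2b->4 2c->3 3a->0 3b->2 3c->3 4a->3 4b->0 4c->0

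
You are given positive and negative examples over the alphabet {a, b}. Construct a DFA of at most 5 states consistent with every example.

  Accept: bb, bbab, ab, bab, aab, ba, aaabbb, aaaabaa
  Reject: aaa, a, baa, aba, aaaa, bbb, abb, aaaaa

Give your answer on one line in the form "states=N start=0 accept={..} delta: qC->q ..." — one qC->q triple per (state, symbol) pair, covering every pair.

State merging on the prefix tree: take the shortest (then alphabetical) example prefix whose next move is undefined and point that move at state 0, else 1, else 2, ...; a target is out if some Accept/Reject pair would then sit in one state with the same input left (inseparable). If every existing state is out, open a new one.
a: 0a undefined. 0a->0: no, bb/abb meet in 0 with "bb" left. Open state 1: 0a->1.
b: 0b undefined. 0b->0: no, bb/bbb meet in 0. 0b->1: ok.
aa: 1a undefined. 1a->0: no, bab/aaa meet in 1. 1a->1: no, ba/aaa meet in 1. Open state 2: 1a->2.
ab: 1b undefined. 1b->0: ok.
aaa: 2a undefined. 2a->0: no, bb/aaa meet in 0. 2a->1: no, ba/aaaa meet in 2. 2a->2: no, ba/aaa meet in 2. Open state 3: 2a->3.
aab: 2b undefined. 2b->0: ok.
aaaa: 3a undefined. 3a->0: no, bb/aaaa meet in 0. 3a->1: no, ba/aaaaa meet in 2. 3a->2: no, ba/aaaa meet in 2. 3a->3: ok.
aaab: 3b undefined. 3b->0: ok.
All examples now run through 4 states with every (state, symbol) defined. Accept strings end in {0,2}, Reject strings end in {1,3}; accept={0,2}.

states=4 start=0 accept={0,2} delta: 0a->1 0b->1 1a->2 1b->0 2a->3 2b->0 3a->3 3b->0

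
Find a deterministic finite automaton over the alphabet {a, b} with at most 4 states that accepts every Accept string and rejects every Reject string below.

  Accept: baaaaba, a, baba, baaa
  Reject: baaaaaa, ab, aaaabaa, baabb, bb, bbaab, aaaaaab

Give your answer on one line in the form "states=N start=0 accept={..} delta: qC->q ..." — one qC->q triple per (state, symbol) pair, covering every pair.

states=3 start=0 accept={0,2} delta: 0a->0 0b->1 1a->2 1b->1 2a->1 2b->0

State merging on the prefix tree: take the shortest (then alphabetical) example prefix whose next move is undefined and point that move at state 0, else 1, else 2, ...; a target is out if some Accept/Reject pair would then sit in one state with the same input left (inseparable). If every existing state is out, open a new one.
a: 0a undefined. 0a->0: ok.
b: 0b undefined. 0b->0: no, baaaaba/baaaaaa meet in 0. Open state 1: 0b->1.
ba: 1a undefined. 1a->0: no, baaaaba/baaaaaa meet in 0. 1a->1: no, baaa/baaaaaa meet in 1. Open state 2: 1a->2.
bb: 1b undefined. 1b->0: no, a/bb meet in 0. 1b->1: ok.
baa: 2a undefined. 2a->0: no, a/baaaaaa meet in 0. 2a->1: ok.
bab: 2b undefined. 2b->0: ok.
All examples now run through 3 states with every (state, symbol) defined. Accept strings end in {0,2}, Reject strings end in {1}; accept={0,2}.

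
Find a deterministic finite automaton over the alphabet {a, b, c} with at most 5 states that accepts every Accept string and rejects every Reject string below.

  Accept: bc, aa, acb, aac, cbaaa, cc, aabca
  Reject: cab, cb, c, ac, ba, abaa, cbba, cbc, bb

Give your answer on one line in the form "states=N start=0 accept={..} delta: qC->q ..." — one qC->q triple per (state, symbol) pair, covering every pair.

states=5 start=0 accept={1,3} delta: 0a->1 0b->2 0c->2 1a->3 1b->1 1c->4 2a->0 2b->4 2c->1 3a->0 3b->1 3c->1 4a->3 4b->3 4c->0

Fold the examples into a partial DFA from state 0: repeatedly fix the first undefined (state, symbol) met by the shortest-then-alphabetical prefix, trying targets in increasing order and rejecting any under which an Accept and a Reject string meet in one state with the same remainder; add a state when all current targets are rejected. Accepting states are where Accept strings end.
a: 0a undefined. 0a->0: no, acb/cb meet in 0 with "cb" left. Open state 1: 0a->1.
b: 0b undefined. 0b->0: no, bc/c meet in 0 with "c" left. 0b->1: no, bc/ac meet in 1 with "c" left. Open state 2: 0b->2.
c: 0c undefined. 0c->0: no, bc/cbc meet in 2 with "c" left. 0c->1: no, cc/ac meet in 1 with "c" left. 0c->2: ok.
aa: 1a undefined. 1a->0: no, aac/c meet in 2. 1a->1: no, aac/ac meet in 1 with "c" left. 1a->2: no, aa/c meet in 2. Open state 3: 1a->3.
ab: 1b undefined. 1b->0: no, aa/abaa meet in 3. 1b->1: ok.
ac: 1c undefined. 1c->0: no, acb/c meet in 2. 1c->1: no, acb/ac meet in 1. 1c->2: no, acb/cb meet in 2 with "b" left. 1c->3: no, aa/ac meet in 3. Open state 4: 1c->4.
ba: 2a undefined. 2a->0: ok.
bb: 2b undefined. 2b->0: no, cbaaa/abaa meet in 3 with "a" left. 2b->1: no, aa/cbba meet in 3. 2b->2: no, bc/cbc meet in 2 with "c" left. 2b->3: no, aa/cb meet in 3. 2b->4: ok.
bc: 2c undefined. 2c->0: no, bc/ba meet in 0. 2c->1: ok.
aab: 3b undefined. 3b->0: no, aabca/ba meet in 0. 3b->1: ok.
aac: 3c undefined. 3c->0: no, aac/ba meet in 0. 3c->1: ok.
acb: 4b undefined. 4b->0: no, bc/cbba meet in 1. 4b->1: no, aa/cbba meet in 3. 4b->2: no, acb/cab meet in 2. 4b->3: ok.
cba: 4a undefined. 4a->0: no, aabca/ba meet in 0. 4a->1: no, cbaaa/abaa meet in 3 with "a" left. 4a->2: no, aabca/cab meet in 2. 4a->3: ok.
cbc: 4c undefined. 4c->0: ok.
abaa: 3a undefined. 3a->0: ok.
All examples now run through 5 states with every (state, symbol) defined. Accept strings end in {1,3}, Reject strings end in {0,2,4}; accept={1,3}.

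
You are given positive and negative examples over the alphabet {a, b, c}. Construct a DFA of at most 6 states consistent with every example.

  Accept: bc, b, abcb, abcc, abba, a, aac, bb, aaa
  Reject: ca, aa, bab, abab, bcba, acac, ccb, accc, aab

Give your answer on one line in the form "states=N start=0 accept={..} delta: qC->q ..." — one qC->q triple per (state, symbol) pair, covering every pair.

states=4 start=0 accept={0,1} delta: 0a->1 0b->0 0c->1 1a->2 1b->3 1c->2 2a->1 2b->2 2c->1 3a->2 3b->0 3c->0

Fold the examples into a partial DFA from state 0: repeatedly fix the first undefined (state, symbol) met by the shortest-then-alphabetical prefix, trying targets in increasing order and rejecting any under which an Accept and a Reject string meet in one state with the same remainder; add a state when all current targets are rejected. Accepting states are where Accept strings end.
a: 0a undefined. 0a->0: no, b/aab meet in 0 with "b" left. Open state 1: 0a->1.
b: 0b undefined. 0b->0: ok.
c: 0c undefined. 0c->0: no, bc/ccb meet in 0. 0c->1: ok.
aa: 1a undefined. 1a->0: no, b/ca meet in 0. 1a->1: no, bc/ca meet in 1. Open state 2: 1a->2.
ab: 1b undefined. 1b->0: no, bc/bcba meet in 1. 1b->1: no, bc/bab meet in 1. 1b->2: no, aaa/bcba meet in 2 with "a" left. Open state 3: 1b->3.
ac: 1c undefined. 1c->0: no, b/acac meet in 0. 1c->1: no, bc/accc meet in 1. 1c->2: ok.
aaa: 2a undefined. 2a->0: no, bc/acac meet in 1. 2a->1: ok.
aab: 2b undefined. 2b->0: no, b/ccb meet in 0. 2b->1: no, bc/ccb meet in 1. 2b->2: ok.
aac: 2c undefined. 2c->0: no, bc/accc meet in 1. 2c->1: ok.
aba: 3a undefined. 3a->0: no, b/abab meet in 0. 3a->1: no, bc/bcba meet in 1. 3a->2: ok.
abb: 3b undefined. 3b->0: ok.
abc: 3c undefined. 3c->0: ok.
All examples now run through 4 states with every (state, symbol) defined. Accept strings end in {0,1}, Reject strings end in {2,3}; accept={0,1}.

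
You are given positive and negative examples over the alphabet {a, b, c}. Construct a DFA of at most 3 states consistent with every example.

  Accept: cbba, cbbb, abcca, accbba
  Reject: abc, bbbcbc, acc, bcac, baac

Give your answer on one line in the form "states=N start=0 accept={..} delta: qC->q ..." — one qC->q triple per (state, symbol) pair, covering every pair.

State merging on the prefix tree: take the shortest (then alphabetical) example prefix whose next move is undefined and point that move at state 0, else 1, else 2, ...; a target is out if some Accept/Reject pair would then sit in one state with the same input left (inseparable). If every existing state is out, open a new one.
a: 0a undefined. 0a->0: ok.
b: 0b undefined. 0b->0: ok.
c: 0c undefined. 0c->0: no, cbba/abc meet in 0. Open state 1: 0c->1.
cb: 1b undefined. 1b->0: ok.
acc: 1c undefined. 1c->0: no, cbba/acc meet in 0. 1c->1: ok.
bca: 1a undefined. 1a->0: ok.
All examples now run through 2 states with every (state, symbol) defined. Accept strings end in {0}, Reject strings end in {1}; accept={0}.

states=2 start=0 accept={0} delta: 0a->0 0b->0 0c->1 1a->0 1b->0 1c->1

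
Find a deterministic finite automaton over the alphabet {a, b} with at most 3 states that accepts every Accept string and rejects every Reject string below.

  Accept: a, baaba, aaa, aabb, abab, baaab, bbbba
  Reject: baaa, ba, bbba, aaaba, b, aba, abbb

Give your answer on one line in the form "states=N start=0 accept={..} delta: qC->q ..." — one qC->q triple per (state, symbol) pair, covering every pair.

Fold the examples into a partial DFA from state 0: repeatedly fix the first undefined (state, symbol) met by the shortest-then-alphabetical prefix, trying targets in increasing order and rejecting any under which an Accept and a Reject string meet in one state with the same remainder; add a state when all current targets are rejected. Accepting states are where Accept strings end.
a: 0a undefined. 0a->0: ok.
b: 0b undefined. 0b->0: no, a/baaa meet in 0. Open state 1: 0b->1.
ba: 1a undefined. 1a->0: no, a/baaa meet in 0. 1a->1: ok.
bb: 1b undefined. 1b->0: ok.
All examples now run through 2 states with every (state, symbol) defined. Accept strings end in {0}, Reject strings end in {1}; accept={0}.

states=2 start=0 accept={0} delta: 0a->0 0b->1 1a->1 1b->0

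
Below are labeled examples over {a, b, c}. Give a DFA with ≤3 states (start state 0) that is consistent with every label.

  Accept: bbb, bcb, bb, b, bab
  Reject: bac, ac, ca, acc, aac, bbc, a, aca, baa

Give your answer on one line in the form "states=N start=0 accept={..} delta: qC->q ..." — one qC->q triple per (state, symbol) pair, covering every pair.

states=2 start=0 accept={1} delta: 0a->0 0b->1 0c->0 1a->0 1b->1 1c->0

State merging on the prefix tree: take the shortest (then alphabetical) example prefix whose next move is undefined and point that move at state 0, else 1, else 2, ...; a target is out if some Accept/Reject pair would then sit in one state with the same input left (inseparable). If every existing state is out, open a new one.
a: 0a undefined. 0a->0: ok.
b: 0b undefined. 0b->0: no, bbb/a meet in 0. Open state 1: 0b->1.
c: 0c undefined. 0c->0: ok.
ba: 1a undefined. 1a->0: ok.
bb: 1b undefined. 1b->0: no, bb/bac meet in 0. 1b->1: ok.
bc: 1c undefined. 1c->0: ok.
All examples now run through 2 states with every (state, symbol) defined. Accept strings end in {1}, Reject strings end in {0}; accept={1}.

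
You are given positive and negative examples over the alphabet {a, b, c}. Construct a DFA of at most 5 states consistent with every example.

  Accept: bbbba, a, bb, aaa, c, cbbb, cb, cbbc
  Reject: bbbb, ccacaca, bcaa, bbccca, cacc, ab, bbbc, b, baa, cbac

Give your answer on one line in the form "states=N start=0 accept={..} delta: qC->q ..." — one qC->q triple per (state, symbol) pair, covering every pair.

State merging on the prefix tree: take the shortest (then alphabetical) example prefix whose next move is undefined and point that move at state 0, else 1, else 2, ...; a target is out if some Accept/Reject pair would then sit in one state with the same input left (inseparable). If every existing state is out, open a new one.
a: 0a undefined. 0a->0: ok.
b: 0b undefined. 0b->0: no, bbbba/bbbb meet in 0. Open state 1: 0b->1.
c: 0c undefined. 0c->0: no, a/ccacaca meet in 0. 0c->1: no, c/ab meet in 1. Open state 2: 0c->2.
ba: 1a undefined. 1a->0: no, a/baa meet in 0. 1a->1: ok.
bb: 1b undefined. 1b->0: no, bbbba/bbbb meet in 0. 1b->1: no, bbbba/bbbb meet in 1. 1b->2: ok.
bc: 1c undefined. 1c->0: no, a/bcaa meet in 0. 1c->1: ok.
ca: 2a undefined. 2a->0: ok.
cb: 2b undefined. 2b->0: no, bbbba/bbbb meet in 1. 2b->1: no, bb/bbbb meet in 2. 2b->2: no, bb/bbbb meet in 2. Open state 3: 2b->3.
cc: 2c undefined. 2c->0: no, a/ccacaca meet in 0. 2c->1: ok.
cba: 3a undefined. 3a->0: no, bb/cbac meet in 2. 3a->1: ok.
cbb: 3b undefined. 3b->0: no, bbbba/bbbb meet in 0. 3b->1: no, bbbba/bbbb meet in 1. 3b->2: no, bb/bbbb meet in 2. 3b->3: no, bbbba/ccacaca meet in 1. Open state 4: 3b->4.
bbbc: 3c undefined. 3c->0: no, a/bbbc meet in 0. 3c->1: ok.
cbbb: 4b undefined. 4b->0: ok.
cbbc: 4c undefined. 4c->0: ok.
bbbba: 4a undefined. 4a->0: ok.
All examples now run through 5 states with every (state, symbol) defined. Accept strings end in {0,2,3}, Reject strings end in {1,4}; accept={0,2,3}.

states=5 start=0 accept={0,2,3} delta: 0a->0 0b->1 0c->2 1a->1 1b->2 1c->1 2a->0 2b->3 2c->1 3a->1 3b->4 3c->1 4a->0 4b->0 4c->0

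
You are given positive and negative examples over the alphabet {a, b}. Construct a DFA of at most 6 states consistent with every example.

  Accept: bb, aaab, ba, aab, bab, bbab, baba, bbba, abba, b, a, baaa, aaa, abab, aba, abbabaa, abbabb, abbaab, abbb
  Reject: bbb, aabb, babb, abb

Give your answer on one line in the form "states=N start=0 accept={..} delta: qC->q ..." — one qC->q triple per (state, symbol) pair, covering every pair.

states=4 start=0 accept={0,1,2} delta: 0a->1 0b->1 1a->1 1b->2 2a->0 2b->3 3a->0 3b->0

Fold the examples into a partial DFA from state 0: repeatedly fix the first undefined (state, symbol) met by the shortest-then-alphabetical prefix, trying targets in increasing order and rejecting any under which an Accept and a Reject string meet in one state with the same remainder; add a state when all current targets are rejected. Accepting states are where Accept strings end.
a: 0a undefined. 0a->0: no, bb/aabb meet in 0 with "bb" left. Open state 1: 0a->1.
b: 0b undefined. 0b->0: no, bb/bbb meet in 0. 0b->1: ok.
aa: 1a undefined. 1a->0: no, bb/aabb meet in 1 with "b" left. 1a->1: ok.
ab: 1b undefined. 1b->0: no, ba/bbb meet in 1. 1b->1: no, bb/bbb meet in 1. Open state 2: 1b->2.
aba: 2a undefined. 2a->0: ok.
abb: 2b undefined. 2b->0: no, baba/bbb meet in 0. 2b->1: no, ba/bbb meet in 1. 2b->2: no, bb/bbb meet in 2. Open state 3: 2b->3.
abba: 3a undefined. 3a->0: ok.
abbb: 3b undefined. 3b->0: ok.
All examples now run through 4 states with every (state, symbol) defined. Accept strings end in {0,1,2}, Reject strings end in {3}; accept={0,1,2}.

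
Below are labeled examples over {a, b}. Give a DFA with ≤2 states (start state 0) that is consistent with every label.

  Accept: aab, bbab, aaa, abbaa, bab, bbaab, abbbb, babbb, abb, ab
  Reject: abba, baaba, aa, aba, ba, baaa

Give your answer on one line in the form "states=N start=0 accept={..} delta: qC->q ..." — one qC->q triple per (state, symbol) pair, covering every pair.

State merging on the prefix tree: take the shortest (then alphabetical) example prefix whose next move is undefined and point that move at state 0, else 1, else 2, ...; a target is out if some Accept/Reject pair would then sit in one state with the same input left (inseparable). If every existing state is out, open a new one.
a: 0a undefined. 0a->0: no, aaa/aa meet in 0. Open state 1: 0a->1.
b: 0b undefined. 0b->0: no, aaa/baaa meet in 1 with "aa" left. 0b->1: ok.
aa: 1a undefined. 1a->0: ok.
ab: 1b undefined. 1b->0: no, aab/baaba meet in 1. 1b->1: ok.
All examples now run through 2 states with every (state, symbol) defined. Accept strings end in {1}, Reject strings end in {0}; accept={1}.

states=2 start=0 accept={1} delta: 0a->1 0b->1 1a->0 1b->1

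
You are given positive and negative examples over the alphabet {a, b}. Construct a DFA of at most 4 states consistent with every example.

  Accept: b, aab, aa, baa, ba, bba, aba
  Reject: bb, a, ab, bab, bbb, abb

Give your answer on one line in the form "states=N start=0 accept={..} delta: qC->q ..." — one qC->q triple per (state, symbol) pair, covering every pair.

Fold the examples into a partial DFA from state 0: repeatedly fix the first undefined (state, symbol) met by the shortest-then-alphabetical prefix, trying targets in increasing order and rejecting any under which an Accept and a Reject string meet in one state with the same remainder; add a state when all current targets are rejected. Accepting states are where Accept strings end.
a: 0a undefined. 0a->0: no, b/ab meet in 0 with "b" left. Open state 1: 0a->1.
b: 0b undefined. 0b->0: no, b/bb meet in 0. 0b->1: no, b/a meet in 1. Open state 2: 0b->2.
aa: 1a undefined. 1a->0: ok.
ab: 1b undefined. 1b->0: no, b/abb meet in 2. 1b->1: ok.
ba: 2a undefined. 2a->0: no, b/bab meet in 2. 2a->1: no, ba/a meet in 1. 2a->2: ok.
bb: 2b undefined. 2b->0: no, b/bbb meet in 2. 2b->1: ok.
All examples now run through 3 states with every (state, symbol) defined. Accept strings end in {0,2}, Reject strings end in {1}; accept={0,2}.

states=3 start=0 accept={0,2} delta: 0a->1 0b->2 1a->0 1b->1 2a->2 2b->1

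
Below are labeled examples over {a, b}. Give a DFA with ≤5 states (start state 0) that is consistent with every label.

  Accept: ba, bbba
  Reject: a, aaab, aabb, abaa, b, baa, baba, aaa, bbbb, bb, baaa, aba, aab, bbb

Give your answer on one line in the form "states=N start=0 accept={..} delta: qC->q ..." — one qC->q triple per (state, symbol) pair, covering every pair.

states=4 start=0 accept={2} delta: 0a->1 0b->1 1a->2 1b->3 2a->0 2b->0 3a->0 3b->1

Grow the machine one transition at a time. Run the examples from 0; the earliest place one falls off (shortest prefix, ties alphabetical) gets sent to the lowest-numbered state that keeps every Accept/Reject pair distinguishable — a pair clashes when both reach the same state with identical unread suffix — and to a fresh state only if none does.
a: 0a undefined. 0a->0: no, ba/aba meet in 0 with "ba" left. Open state 1: 0a->1.
b: 0b undefined. 0b->0: no, ba/a meet in 1. 0b->1: ok.
aa: 1a undefined. 1a->0: no, ba/baba meet in 0. 1a->1: no, ba/a meet in 1. Open state 2: 1a->2.
ab: 1b undefined. 1b->0: no, ba/abaa meet in 2. 1b->1: no, ba/aba meet in 2. 1b->2: no, ba/bb meet in 2. Open state 3: 1b->3.
aaa: 2a undefined. 2a->0: ok.
aab: 2b undefined. 2b->0: ok.
aba: 3a undefined. 3a->0: ok.
bbb: 3b undefined. 3b->0: no, bbba/a meet in 1. 3b->1: ok.
All examples now run through 4 states with every (state, symbol) defined. Accept strings end in {2}, Reject strings end in {0,1,3}; accept={2}.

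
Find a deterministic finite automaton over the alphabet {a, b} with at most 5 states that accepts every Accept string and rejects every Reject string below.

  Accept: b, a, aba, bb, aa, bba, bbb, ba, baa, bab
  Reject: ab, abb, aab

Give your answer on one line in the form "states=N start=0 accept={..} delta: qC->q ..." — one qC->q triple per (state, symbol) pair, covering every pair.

Fold the examples into a partial DFA from state 0: repeatedly fix the first undefined (state, symbol) met by the shortest-then-alphabetical prefix, trying targets in increasing order and rejecting any under which an Accept and a Reject string meet in one state with the same remainder; add a state when all current targets are rejected. Accepting states are where Accept strings end.
a: 0a undefined. 0a->0: no, b/ab meet in 0 with "b" left. Open state 1: 0a->1.
b: 0b undefined. 0b->0: no, bab/ab meet in 1 with "b" left. 0b->1: no, bb/ab meet in 1 with "b" left. Open state 2: 0b->2.
aa: 1a undefined. 1a->0: no, b/aab meet in 2. 1a->1: ok.
ab: 1b undefined. 1b->0: no, b/abb meet in 2. 1b->1: no, a/ab meet in 1. 1b->2: no, b/ab meet in 2. Open state 3: 1b->3.
ba: 2a undefined. 2a->0: ok.
bb: 2b undefined. 2b->0: ok.
aba: 3a undefined. 3a->0: ok.
abb: 3b undefined. 3b->0: no, aba/abb meet in 0. 3b->1: no, a/abb meet in 1. 3b->2: no, b/abb meet in 2. 3b->3: ok.
All examples now run through 4 states with every (state, symbol) defined. Accept strings end in {0,1,2}, Reject strings end in {3}; accept={0,1,2}.

states=4 start=0 accept={0,1,2} delta: 0a->1 0b->2 1a->1 1b->3 2a->0 2b->0 3a->0 3b->3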